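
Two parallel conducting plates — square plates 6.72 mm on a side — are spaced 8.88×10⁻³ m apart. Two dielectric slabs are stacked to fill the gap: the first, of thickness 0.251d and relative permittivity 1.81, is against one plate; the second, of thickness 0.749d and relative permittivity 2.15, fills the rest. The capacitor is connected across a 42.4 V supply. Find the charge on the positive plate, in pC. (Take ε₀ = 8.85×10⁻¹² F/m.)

Q ≈ 3.92 pC

A = (6.72 mm)² = 4.52×10⁻⁵ m².
Stacked slabs ⇒ two capacitors in series, each with the full plate area.
C₁ = κ₁ε₀A/d₁ = 1.81 × 8.85×10⁻¹² × 4.52×10⁻⁵ / 2.23×10⁻³ = 3.25×10⁻¹³ F.
C₂ = κ₂ε₀A/d₂ = 2.15 × 8.85×10⁻¹² × 4.52×10⁻⁵ / 6.65×10⁻³ = 1.29×10⁻¹³ F.
C = (1/C₁ + 1/C₂)⁻¹ = 9.24×10⁻¹⁴ F.
Q = CV = 9.24×10⁻¹⁴ × 42.4 = 3.92×10⁻¹² C.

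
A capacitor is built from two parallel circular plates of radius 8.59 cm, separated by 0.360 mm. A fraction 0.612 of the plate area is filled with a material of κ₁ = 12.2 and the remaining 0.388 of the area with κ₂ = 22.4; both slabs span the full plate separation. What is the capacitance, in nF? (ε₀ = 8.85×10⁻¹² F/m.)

A = π(8.59 cm)² = 2.32×10⁻² m².
Side-by-side slabs ⇒ two capacitors in parallel, each spanning the full gap.
C₁ = κ₁ε₀A₁/d = 12.2 × 8.85×10⁻¹² × 1.42×10⁻² / 3.60×10⁻⁴ = 4.25×10⁻⁹ F.
C₂ = κ₂ε₀A₂/d = 22.4 × 8.85×10⁻¹² × 8.99×10⁻³ / 3.60×10⁻⁴ = 4.95×10⁻⁹ F.
C = C₁ + C₂ = 9.21×10⁻⁹ F.

C ≈ 9.21 nF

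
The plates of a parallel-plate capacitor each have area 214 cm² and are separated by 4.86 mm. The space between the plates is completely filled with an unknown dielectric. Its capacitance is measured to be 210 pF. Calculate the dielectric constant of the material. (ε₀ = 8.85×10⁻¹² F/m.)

A = 214 cm² = 2.14×10⁻² m².
κ = Cd/(ε₀A) = 2.10×10⁻¹⁰ × 4.86×10⁻³ / (8.85×10⁻¹² × 2.14×10⁻²) = 5.39.

5.39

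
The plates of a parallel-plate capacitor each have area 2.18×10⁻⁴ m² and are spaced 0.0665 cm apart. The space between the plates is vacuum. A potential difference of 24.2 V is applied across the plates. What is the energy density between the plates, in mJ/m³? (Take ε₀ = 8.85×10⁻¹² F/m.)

E = V/d = 24.2 / 6.65×10⁻⁴ = 3.64×10⁴ V/m.
u = ½ε₀E² = ½ × 8.85×10⁻¹² × (3.64×10⁴)² = 5.86×10⁻³ J/m³.

u ≈ 5.86 mJ/m³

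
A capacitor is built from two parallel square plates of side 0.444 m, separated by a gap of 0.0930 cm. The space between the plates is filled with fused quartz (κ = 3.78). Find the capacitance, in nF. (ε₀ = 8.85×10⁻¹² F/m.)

A = (0.444 m)² = 0.197 m².
C = κε₀A/d = 3.78 × 8.85×10⁻¹² × 0.197 / 9.30×10⁻⁴ = 7.09×10⁻⁹ F.

7.09 nF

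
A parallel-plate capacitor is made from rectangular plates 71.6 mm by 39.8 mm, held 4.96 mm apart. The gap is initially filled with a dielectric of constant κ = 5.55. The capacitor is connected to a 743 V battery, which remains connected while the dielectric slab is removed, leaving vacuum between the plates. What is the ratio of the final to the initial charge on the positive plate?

Battery connected ⇒ V is held fixed.
C₂ = 0.180 C₁ and Q = CV, so Q₂/Q₁ = C₂/C₁ = 0.180.

Q₂/Q₁ ≈ 0.180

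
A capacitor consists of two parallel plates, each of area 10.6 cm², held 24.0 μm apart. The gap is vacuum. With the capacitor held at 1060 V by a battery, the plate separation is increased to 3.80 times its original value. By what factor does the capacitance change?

C = ε₀A/d scales as 1/d, so C₂/C₁ = d₁/d₂ = 1/3.80 = 0.263.

0.263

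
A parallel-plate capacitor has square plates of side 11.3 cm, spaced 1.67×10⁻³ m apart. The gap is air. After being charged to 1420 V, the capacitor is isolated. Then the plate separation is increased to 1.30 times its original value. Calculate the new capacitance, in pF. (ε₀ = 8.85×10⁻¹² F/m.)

52.1 pF

A = (11.3 cm)² = 1.28×10⁻² m².
Initially C₁ = ε₀A/d = 8.85×10⁻¹² × 1.28×10⁻² / 1.67×10⁻³ = 6.77×10⁻¹¹ F.
C = ε₀A/d scales as 1/d, so C₂/C₁ = d₁/d₂ = 1/1.30 = 0.769.
C₂ = 0.769 × 6.77×10⁻¹¹ = 5.21×10⁻¹¹ F.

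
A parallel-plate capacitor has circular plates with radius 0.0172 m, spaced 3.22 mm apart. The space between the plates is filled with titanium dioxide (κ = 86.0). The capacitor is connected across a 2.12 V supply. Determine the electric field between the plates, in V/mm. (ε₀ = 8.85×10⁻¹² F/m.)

E ≈ 0.658 V/mm

E = V/d = 2.12 / 3.22×10⁻³ = 6.58×10² V/m.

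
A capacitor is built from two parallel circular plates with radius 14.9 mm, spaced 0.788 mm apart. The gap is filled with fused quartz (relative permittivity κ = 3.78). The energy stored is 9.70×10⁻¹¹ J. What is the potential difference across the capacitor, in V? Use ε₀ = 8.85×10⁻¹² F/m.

A = π(14.9 mm)² = 6.97×10⁻⁴ m².
C = κε₀A/d = 3.78 × 8.85×10⁻¹² × 6.97×10⁻⁴ / 7.88×10⁻⁴ = 2.96×10⁻¹¹ F.
V = √(2U/C) = √(2 × 9.70×10⁻¹¹ / 2.96×10⁻¹¹) = 2.56 V.

V ≈ 2.56 V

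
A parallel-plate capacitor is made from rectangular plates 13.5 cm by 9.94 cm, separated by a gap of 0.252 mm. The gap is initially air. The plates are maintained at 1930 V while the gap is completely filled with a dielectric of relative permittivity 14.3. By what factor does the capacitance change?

C₂/C₁ ≈ 14.3

C = κε₀A/d scales with κ, so C₂/C₁ = κ = 14.3.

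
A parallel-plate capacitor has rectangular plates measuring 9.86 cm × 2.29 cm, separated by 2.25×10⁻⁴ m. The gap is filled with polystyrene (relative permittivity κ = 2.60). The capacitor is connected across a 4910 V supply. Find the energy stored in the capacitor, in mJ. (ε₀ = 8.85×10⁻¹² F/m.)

A = 9.86 × 2.29 cm² = 2.26×10⁻³ m².
C = κε₀A/d = 2.60 × 8.85×10⁻¹² × 2.26×10⁻³ / 2.25×10⁻⁴ = 2.31×10⁻¹⁰ F.
U = ½CV² = ½ × 2.31×10⁻¹⁰ × (4910)² = 2.78×10⁻³ J.

U ≈ 2.78 mJ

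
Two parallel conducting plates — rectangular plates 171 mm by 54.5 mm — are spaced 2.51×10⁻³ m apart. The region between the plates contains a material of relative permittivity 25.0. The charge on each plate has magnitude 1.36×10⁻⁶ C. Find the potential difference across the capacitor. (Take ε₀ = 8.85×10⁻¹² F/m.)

A = 171 × 54.5 mm² = 9.32×10⁻³ m².
C = κε₀A/d = 25.0 × 8.85×10⁻¹² × 9.32×10⁻³ / 2.51×10⁻³ = 8.21×10⁻¹⁰ F.
V = Q/C = 1.36×10⁻⁶ / 8.21×10⁻¹⁰ = 1.66×10³ V.

V ≈ 1.66 kV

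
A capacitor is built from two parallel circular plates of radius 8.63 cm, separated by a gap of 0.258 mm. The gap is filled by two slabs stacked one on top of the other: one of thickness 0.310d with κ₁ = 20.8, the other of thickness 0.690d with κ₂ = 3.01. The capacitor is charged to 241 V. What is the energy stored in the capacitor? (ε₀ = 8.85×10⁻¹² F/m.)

A = π(8.63 cm)² = 2.34×10⁻² m².
Stacked slabs ⇒ two capacitors in series, each with the full plate area.
C₁ = κ₁ε₀A/d₁ = 20.8 × 8.85×10⁻¹² × 2.34×10⁻² / 8.00×10⁻⁵ = 5.39×10⁻⁸ F.
C₂ = κ₂ε₀A/d₂ = 3.01 × 8.85×10⁻¹² × 2.34×10⁻² / 1.78×10⁻⁴ = 3.50×10⁻⁹ F.
C = (1/C₁ + 1/C₂)⁻¹ = 3.29×10⁻⁹ F.
U = ½CV² = ½ × 3.29×10⁻⁹ × (241)² = 9.55×10⁻⁵ J.

95.5 μJ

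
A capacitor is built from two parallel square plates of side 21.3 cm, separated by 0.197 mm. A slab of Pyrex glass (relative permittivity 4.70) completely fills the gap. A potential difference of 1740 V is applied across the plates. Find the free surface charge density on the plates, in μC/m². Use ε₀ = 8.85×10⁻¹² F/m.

A = (21.3 cm)² = 4.54×10⁻² m².
C = κε₀A/d = 4.70 × 8.85×10⁻¹² × 4.54×10⁻² / 1.97×10⁻⁴ = 9.58×10⁻⁹ F.
σ = Q/A = CV/A = 9.58×10⁻⁹ × 1740 / 4.54×10⁻² = 3.67×10⁻⁴ C/m².

367 μC/m²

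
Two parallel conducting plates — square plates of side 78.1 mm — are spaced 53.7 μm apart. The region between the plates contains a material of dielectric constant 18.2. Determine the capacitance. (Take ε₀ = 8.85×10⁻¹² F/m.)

18.3 nF

A = (78.1 mm)² = 6.10×10⁻³ m².
C = κε₀A/d = 18.2 × 8.85×10⁻¹² × 6.10×10⁻³ / 5.37×10⁻⁵ = 1.83×10⁻⁸ F.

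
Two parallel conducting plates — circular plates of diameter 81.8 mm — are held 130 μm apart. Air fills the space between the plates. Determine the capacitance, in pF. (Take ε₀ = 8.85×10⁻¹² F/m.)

A = π(81.8/2 mm)² = 5.26×10⁻³ m².
C = ε₀A/d = 8.85×10⁻¹² × 5.26×10⁻³ / 1.30×10⁻⁴ = 3.58×10⁻¹⁰ F.

358 pF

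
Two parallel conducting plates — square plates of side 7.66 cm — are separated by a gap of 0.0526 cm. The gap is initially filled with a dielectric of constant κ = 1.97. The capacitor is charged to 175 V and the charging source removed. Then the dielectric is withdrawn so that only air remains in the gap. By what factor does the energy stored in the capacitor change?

U₂/U₁ ≈ 1.97

Isolated ⇒ Q is held fixed.
C₂ = 0.508 C₁ and U = Q²/(2C), so U₂/U₁ = C₁/C₂ = 1.97.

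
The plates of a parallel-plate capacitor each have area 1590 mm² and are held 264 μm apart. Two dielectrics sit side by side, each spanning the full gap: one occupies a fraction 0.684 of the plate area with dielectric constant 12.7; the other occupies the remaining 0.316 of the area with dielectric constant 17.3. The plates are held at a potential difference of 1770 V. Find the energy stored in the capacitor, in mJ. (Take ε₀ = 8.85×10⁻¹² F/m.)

U ≈ 1.18 mJ

A = 1590 mm² = 1.59×10⁻³ m².
Side-by-side slabs ⇒ two capacitors in parallel, each spanning the full gap.
C₁ = κ₁ε₀A₁/d = 12.7 × 8.85×10⁻¹² × 1.09×10⁻³ / 2.64×10⁻⁴ = 4.63×10⁻¹⁰ F.
C₂ = κ₂ε₀A₂/d = 17.3 × 8.85×10⁻¹² × 5.02×10⁻⁴ / 2.64×10⁻⁴ = 2.91×10⁻¹⁰ F.
C = C₁ + C₂ = 7.54×10⁻¹⁰ F.
U = ½CV² = ½ × 7.54×10⁻¹⁰ × (1770)² = 1.18×10⁻³ J.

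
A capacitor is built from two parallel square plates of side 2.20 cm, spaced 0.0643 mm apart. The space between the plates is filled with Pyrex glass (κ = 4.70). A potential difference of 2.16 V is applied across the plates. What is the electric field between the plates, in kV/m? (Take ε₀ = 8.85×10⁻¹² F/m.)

E = V/d = 2.16 / 6.43×10⁻⁵ = 3.36×10⁴ V/m.

33.6 kV/m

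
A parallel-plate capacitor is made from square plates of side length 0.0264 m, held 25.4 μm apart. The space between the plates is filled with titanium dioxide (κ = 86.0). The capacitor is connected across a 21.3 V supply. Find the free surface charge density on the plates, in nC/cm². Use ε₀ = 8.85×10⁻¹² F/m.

63.8 nC/cm²

A = (0.0264 m)² = 6.97×10⁻⁴ m².
C = κε₀A/d = 86.0 × 8.85×10⁻¹² × 6.97×10⁻⁴ / 2.54×10⁻⁵ = 2.09×10⁻⁸ F.
σ = Q/A = CV/A = 2.09×10⁻⁸ × 21.3 / 6.97×10⁻⁴ = 6.38×10⁻⁴ C/m².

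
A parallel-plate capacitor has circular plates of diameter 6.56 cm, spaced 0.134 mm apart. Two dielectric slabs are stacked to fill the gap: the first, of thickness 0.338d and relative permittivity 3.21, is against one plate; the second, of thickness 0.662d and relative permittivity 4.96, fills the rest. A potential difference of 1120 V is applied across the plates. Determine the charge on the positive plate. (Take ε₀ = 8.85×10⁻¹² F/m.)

Q ≈ 1.05 μC

A = π(6.56/2 cm)² = 3.38×10⁻³ m².
Stacked slabs ⇒ two capacitors in series, each with the full plate area.
C₁ = κ₁ε₀A/d₁ = 3.21 × 8.85×10⁻¹² × 3.38×10⁻³ / 4.53×10⁻⁵ = 2.12×10⁻⁹ F.
C₂ = κ₂ε₀A/d₂ = 4.96 × 8.85×10⁻¹² × 3.38×10⁻³ / 8.87×10⁻⁵ = 1.67×10⁻⁹ F.
C = (1/C₁ + 1/C₂)⁻¹ = 9.35×10⁻¹⁰ F.
Q = CV = 9.35×10⁻¹⁰ × 1120 = 1.05×10⁻⁶ C.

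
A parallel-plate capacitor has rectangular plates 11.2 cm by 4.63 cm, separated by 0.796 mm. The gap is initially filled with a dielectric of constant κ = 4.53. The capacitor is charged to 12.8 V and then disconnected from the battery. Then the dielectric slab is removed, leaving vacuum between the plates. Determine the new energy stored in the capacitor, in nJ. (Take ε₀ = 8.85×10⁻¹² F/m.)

A = 11.2 × 4.63 cm² = 5.19×10⁻³ m².
Initially C₁ = κε₀A/d = 4.53 × 8.85×10⁻¹² × 5.19×10⁻³ / 7.96×10⁻⁴ = 2.61×10⁻¹⁰ F.
U₁ = 2.14×10⁻⁸ J.
Isolated ⇒ Q is held fixed. C₂ = 0.221 C₁ and U = Q²/(2C), so U₂/U₁ = C₁/C₂ = 4.53.
U₂ = 4.53 × 2.14×10⁻⁸ = 9.69×10⁻⁸ J.

U ≈ 96.9 nJ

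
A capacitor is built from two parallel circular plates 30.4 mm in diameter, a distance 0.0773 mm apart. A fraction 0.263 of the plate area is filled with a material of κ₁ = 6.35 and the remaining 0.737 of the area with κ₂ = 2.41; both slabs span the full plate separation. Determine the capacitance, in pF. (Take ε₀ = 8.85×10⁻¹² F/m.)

C ≈ 286 pF

A = π(30.4/2 mm)² = 7.26×10⁻⁴ m².
Side-by-side slabs ⇒ two capacitors in parallel, each spanning the full gap.
C₁ = κ₁ε₀A₁/d = 6.35 × 8.85×10⁻¹² × 1.91×10⁻⁴ / 7.73×10⁻⁵ = 1.39×10⁻¹⁰ F.
C₂ = κ₂ε₀A₂/d = 2.41 × 8.85×10⁻¹² × 5.35×10⁻⁴ / 7.73×10⁻⁵ = 1.48×10⁻¹⁰ F.
C = C₁ + C₂ = 2.86×10⁻¹⁰ F.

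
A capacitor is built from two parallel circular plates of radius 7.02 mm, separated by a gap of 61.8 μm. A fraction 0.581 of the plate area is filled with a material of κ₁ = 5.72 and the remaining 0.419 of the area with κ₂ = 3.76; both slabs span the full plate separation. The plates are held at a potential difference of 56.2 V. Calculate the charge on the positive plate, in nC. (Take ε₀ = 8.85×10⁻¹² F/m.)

A = π(7.02 mm)² = 1.55×10⁻⁴ m².
Side-by-side slabs ⇒ two capacitors in parallel, each spanning the full gap.
C₁ = κ₁ε₀A₁/d = 5.72 × 8.85×10⁻¹² × 8.99×10⁻⁵ / 6.18×10⁻⁵ = 7.37×10⁻¹¹ F.
C₂ = κ₂ε₀A₂/d = 3.76 × 8.85×10⁻¹² × 6.49×10⁻⁵ / 6.18×10⁻⁵ = 3.49×10⁻¹¹ F.
C = C₁ + C₂ = 1.09×10⁻¹⁰ F.
Q = CV = 1.09×10⁻¹⁰ × 56.2 = 6.10×10⁻⁹ C.

Q ≈ 6.10 nC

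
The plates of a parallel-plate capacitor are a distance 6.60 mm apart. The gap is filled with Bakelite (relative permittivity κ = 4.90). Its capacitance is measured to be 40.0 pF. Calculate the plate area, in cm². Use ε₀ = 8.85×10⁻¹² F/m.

A ≈ 60.9 cm²

A = Cd/(κε₀) = 4.00×10⁻¹¹ × 6.60×10⁻³ / (4.90 × 8.85×10⁻¹²) = 6.09×10⁻³ m².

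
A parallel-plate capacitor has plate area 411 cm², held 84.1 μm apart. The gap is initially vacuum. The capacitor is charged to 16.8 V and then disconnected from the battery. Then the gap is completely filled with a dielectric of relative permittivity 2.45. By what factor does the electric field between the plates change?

0.408

Isolated ⇒ Q is held fixed.
V₂ = Q/C₂ = V₁/2.45; E = V/d, so E₂/E₁ = (V₂/V₁)(d₁/d₂) = 0.408.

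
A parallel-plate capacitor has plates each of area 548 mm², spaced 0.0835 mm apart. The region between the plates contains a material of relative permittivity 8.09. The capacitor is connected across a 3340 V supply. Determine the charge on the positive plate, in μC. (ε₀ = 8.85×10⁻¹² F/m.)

1.57 μC

A = 548 mm² = 5.48×10⁻⁴ m².
C = κε₀A/d = 8.09 × 8.85×10⁻¹² × 5.48×10⁻⁴ / 8.35×10⁻⁵ = 4.70×10⁻¹⁰ F.
Q = CV = 4.70×10⁻¹⁰ × 3340 = 1.57×10⁻⁶ C.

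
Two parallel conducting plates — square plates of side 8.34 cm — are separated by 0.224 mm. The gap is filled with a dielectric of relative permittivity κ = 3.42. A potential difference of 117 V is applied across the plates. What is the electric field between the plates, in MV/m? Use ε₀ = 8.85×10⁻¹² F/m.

E ≈ 0.522 MV/m

E = V/d = 117 / 2.24×10⁻⁴ = 5.22×10⁵ V/m.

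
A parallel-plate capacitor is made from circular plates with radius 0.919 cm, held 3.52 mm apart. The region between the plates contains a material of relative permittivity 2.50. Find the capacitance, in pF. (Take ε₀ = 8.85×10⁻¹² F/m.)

C ≈ 1.67 pF

A = π(0.919 cm)² = 2.65×10⁻⁴ m².
C = κε₀A/d = 2.50 × 8.85×10⁻¹² × 2.65×10⁻⁴ / 3.52×10⁻³ = 1.67×10⁻¹² F.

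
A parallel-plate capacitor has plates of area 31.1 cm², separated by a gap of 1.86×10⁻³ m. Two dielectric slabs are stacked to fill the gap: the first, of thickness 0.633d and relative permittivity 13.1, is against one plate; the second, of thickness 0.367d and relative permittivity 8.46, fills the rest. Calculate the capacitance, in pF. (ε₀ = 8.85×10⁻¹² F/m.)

161 pF

A = 31.1 cm² = 3.11×10⁻³ m².
Stacked slabs ⇒ two capacitors in series, each with the full plate area.
C₁ = κ₁ε₀A/d₁ = 13.1 × 8.85×10⁻¹² × 3.11×10⁻³ / 1.18×10⁻³ = 3.06×10⁻¹⁰ F.
C₂ = κ₂ε₀A/d₂ = 8.46 × 8.85×10⁻¹² × 3.11×10⁻³ / 6.83×10⁻⁴ = 3.41×10⁻¹⁰ F.
C = (1/C₁ + 1/C₂)⁻¹ = 1.61×10⁻¹⁰ F.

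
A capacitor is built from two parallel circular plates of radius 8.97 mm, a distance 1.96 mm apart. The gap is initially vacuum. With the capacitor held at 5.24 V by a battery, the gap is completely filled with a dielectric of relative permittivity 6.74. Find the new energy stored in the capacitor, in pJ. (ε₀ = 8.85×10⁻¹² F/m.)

A = π(8.97 mm)² = 2.53×10⁻⁴ m².
Initially C₁ = ε₀A/d = 8.85×10⁻¹² × 2.53×10⁻⁴ / 1.96×10⁻³ = 1.14×10⁻¹² F.
U₁ = 1.57×10⁻¹¹ J.
Battery connected ⇒ V is held fixed. C₂ = 6.74 C₁ and U = ½CV², so U₂/U₁ = C₂/C₁ = 6.74.
U₂ = 6.74 × 1.57×10⁻¹¹ = 1.06×10⁻¹⁰ J.

U ≈ 106 pJ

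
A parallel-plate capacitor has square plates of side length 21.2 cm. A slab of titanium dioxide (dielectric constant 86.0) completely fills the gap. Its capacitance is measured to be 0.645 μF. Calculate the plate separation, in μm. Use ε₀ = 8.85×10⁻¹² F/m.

53.0 μm

A = (21.2 cm)² = 4.49×10⁻² m².
d = κε₀A/C = 86.0 × 8.85×10⁻¹² × 4.49×10⁻² / 6.45×10⁻⁷ = 5.30×10⁻⁵ m.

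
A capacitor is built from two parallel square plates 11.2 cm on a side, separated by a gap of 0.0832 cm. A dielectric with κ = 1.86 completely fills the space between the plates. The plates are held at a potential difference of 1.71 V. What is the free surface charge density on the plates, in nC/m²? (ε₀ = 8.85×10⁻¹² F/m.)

A = (11.2 cm)² = 1.25×10⁻² m².
C = κε₀A/d = 1.86 × 8.85×10⁻¹² × 1.25×10⁻² / 8.32×10⁻⁴ = 2.48×10⁻¹⁰ F.
σ = Q/A = CV/A = 2.48×10⁻¹⁰ × 1.71 / 1.25×10⁻² = 3.38×10⁻⁸ C/m².

33.8 nC/m²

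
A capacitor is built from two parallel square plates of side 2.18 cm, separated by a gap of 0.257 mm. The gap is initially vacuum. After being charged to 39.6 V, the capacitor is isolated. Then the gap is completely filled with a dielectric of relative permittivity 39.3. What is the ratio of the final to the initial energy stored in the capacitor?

U₂/U₁ ≈ 0.0254

Isolated ⇒ Q is held fixed.
C₂ = 39.3 C₁ and U = Q²/(2C), so U₂/U₁ = C₁/C₂ = 0.0254.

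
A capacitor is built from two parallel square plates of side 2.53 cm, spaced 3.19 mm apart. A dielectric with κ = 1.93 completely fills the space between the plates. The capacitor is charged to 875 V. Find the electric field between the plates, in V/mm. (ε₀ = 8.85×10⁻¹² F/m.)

E = V/d = 875 / 3.19×10⁻³ = 2.74×10⁵ V/m.

274 V/mm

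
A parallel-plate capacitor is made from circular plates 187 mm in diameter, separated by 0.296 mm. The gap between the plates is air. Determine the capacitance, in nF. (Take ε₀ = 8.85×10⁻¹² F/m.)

C ≈ 0.821 nF

A = π(187/2 mm)² = 2.75×10⁻² m².
C = ε₀A/d = 8.85×10⁻¹² × 2.75×10⁻² / 2.96×10⁻⁴ = 8.21×10⁻¹⁰ F.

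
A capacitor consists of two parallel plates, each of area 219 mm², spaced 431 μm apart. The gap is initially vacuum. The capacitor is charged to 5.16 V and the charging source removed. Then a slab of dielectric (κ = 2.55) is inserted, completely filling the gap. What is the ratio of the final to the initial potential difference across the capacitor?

Isolated ⇒ Q is held fixed.
C₂ = 2.55 C₁ and V = Q/C, so V₂/V₁ = C₁/C₂ = 0.392.

0.392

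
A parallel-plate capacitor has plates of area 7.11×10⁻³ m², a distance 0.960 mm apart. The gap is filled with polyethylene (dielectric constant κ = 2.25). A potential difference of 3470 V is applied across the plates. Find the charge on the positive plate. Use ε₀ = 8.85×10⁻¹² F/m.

C = κε₀A/d = 2.25 × 8.85×10⁻¹² × 7.11×10⁻³ / 9.60×10⁻⁴ = 1.47×10⁻¹⁰ F.
Q = CV = 1.47×10⁻¹⁰ × 3470 = 5.12×10⁻⁷ C.

Q ≈ 0.512 μC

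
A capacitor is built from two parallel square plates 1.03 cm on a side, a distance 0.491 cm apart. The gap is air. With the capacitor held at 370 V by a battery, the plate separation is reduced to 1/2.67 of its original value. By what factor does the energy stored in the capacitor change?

2.67

Battery connected ⇒ V is held fixed.
C₂ = 2.67 C₁ and U = ½CV², so U₂/U₁ = C₂/C₁ = 2.67.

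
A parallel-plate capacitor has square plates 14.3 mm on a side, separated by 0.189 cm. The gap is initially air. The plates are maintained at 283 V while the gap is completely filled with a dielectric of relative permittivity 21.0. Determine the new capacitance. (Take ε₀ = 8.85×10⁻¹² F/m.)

20.1 pF

A = (14.3 mm)² = 2.04×10⁻⁴ m².
Initially C₁ = ε₀A/d = 8.85×10⁻¹² × 2.04×10⁻⁴ / 1.89×10⁻³ = 9.58×10⁻¹³ F.
C = κε₀A/d scales with κ, so C₂/C₁ = κ = 21.0.
C₂ = 21.0 × 9.58×10⁻¹³ = 2.01×10⁻¹¹ F.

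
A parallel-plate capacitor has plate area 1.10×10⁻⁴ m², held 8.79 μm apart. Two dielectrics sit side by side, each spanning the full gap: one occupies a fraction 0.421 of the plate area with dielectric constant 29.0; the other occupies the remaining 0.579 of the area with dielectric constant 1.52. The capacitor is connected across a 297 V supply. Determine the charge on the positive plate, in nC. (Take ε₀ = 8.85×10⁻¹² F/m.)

Q ≈ 431 nC

Side-by-side slabs ⇒ two capacitors in parallel, each spanning the full gap.
C₁ = κ₁ε₀A₁/d = 29.0 × 8.85×10⁻¹² × 4.63×10⁻⁵ / 8.79×10⁻⁶ = 1.35×10⁻⁹ F.
C₂ = κ₂ε₀A₂/d = 1.52 × 8.85×10⁻¹² × 6.37×10⁻⁵ / 8.79×10⁻⁶ = 9.75×10⁻¹¹ F.
C = C₁ + C₂ = 1.45×10⁻⁹ F.
Q = CV = 1.45×10⁻⁹ × 297 = 4.31×10⁻⁷ C.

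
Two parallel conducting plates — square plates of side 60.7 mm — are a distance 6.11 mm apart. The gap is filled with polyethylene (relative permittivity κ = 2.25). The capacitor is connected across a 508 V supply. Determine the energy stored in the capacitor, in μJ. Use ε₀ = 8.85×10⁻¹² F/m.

1.55 μJ

A = (60.7 mm)² = 3.68×10⁻³ m².
C = κε₀A/d = 2.25 × 8.85×10⁻¹² × 3.68×10⁻³ / 6.11×10⁻³ = 1.20×10⁻¹¹ F.
U = ½CV² = ½ × 1.20×10⁻¹¹ × (508)² = 1.55×10⁻⁶ J.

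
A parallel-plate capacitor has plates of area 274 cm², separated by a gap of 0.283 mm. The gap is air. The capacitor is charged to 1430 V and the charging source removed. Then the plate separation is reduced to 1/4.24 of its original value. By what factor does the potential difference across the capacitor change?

Isolated ⇒ Q is held fixed.
C₂ = 4.24 C₁ and V = Q/C, so V₂/V₁ = C₁/C₂ = 0.236.

V₂/V₁ ≈ 0.236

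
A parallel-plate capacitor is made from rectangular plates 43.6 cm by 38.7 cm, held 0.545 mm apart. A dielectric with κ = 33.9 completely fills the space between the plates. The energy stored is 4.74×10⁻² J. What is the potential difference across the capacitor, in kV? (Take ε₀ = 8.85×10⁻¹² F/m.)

1.01 kV

A = 43.6 × 38.7 cm² = 0.169 m².
C = κε₀A/d = 33.9 × 8.85×10⁻¹² × 0.169 / 5.45×10⁻⁴ = 9.29×10⁻⁸ F.
V = √(2U/C) = √(2 × 4.74×10⁻² / 9.29×10⁻⁸) = 1.01×10³ V.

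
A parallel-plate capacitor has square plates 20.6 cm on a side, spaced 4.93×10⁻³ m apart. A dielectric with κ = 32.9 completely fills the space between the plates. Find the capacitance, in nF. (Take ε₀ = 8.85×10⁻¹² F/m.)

A = (20.6 cm)² = 4.24×10⁻² m².
C = κε₀A/d = 32.9 × 8.85×10⁻¹² × 4.24×10⁻² / 4.93×10⁻³ = 2.51×10⁻⁹ F.

2.51 nF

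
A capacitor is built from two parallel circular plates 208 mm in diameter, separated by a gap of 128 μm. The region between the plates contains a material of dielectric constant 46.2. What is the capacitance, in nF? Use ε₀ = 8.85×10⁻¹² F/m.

C ≈ 109 nF

A = π(208/2 mm)² = 3.40×10⁻² m².
C = κε₀A/d = 46.2 × 8.85×10⁻¹² × 3.40×10⁻² / 1.28×10⁻⁴ = 1.09×10⁻⁷ F.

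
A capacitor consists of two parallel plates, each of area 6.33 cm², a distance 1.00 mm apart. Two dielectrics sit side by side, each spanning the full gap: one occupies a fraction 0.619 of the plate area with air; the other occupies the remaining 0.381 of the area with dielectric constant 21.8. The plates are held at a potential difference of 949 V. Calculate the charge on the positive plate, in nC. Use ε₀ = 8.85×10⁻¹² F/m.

47.4 nC

A = 6.33 cm² = 6.33×10⁻⁴ m².
Side-by-side slabs ⇒ two capacitors in parallel, each spanning the full gap.
C₁ = κ₁ε₀A₁/d = 1.00 × 8.85×10⁻¹² × 3.92×10⁻⁴ / 1.00×10⁻³ = 3.47×10⁻¹² F.
C₂ = κ₂ε₀A₂/d = 21.8 × 8.85×10⁻¹² × 2.41×10⁻⁴ / 1.00×10⁻³ = 4.65×10⁻¹¹ F.
C = C₁ + C₂ = 5.00×10⁻¹¹ F.
Q = CV = 5.00×10⁻¹¹ × 949 = 4.74×10⁻⁸ C.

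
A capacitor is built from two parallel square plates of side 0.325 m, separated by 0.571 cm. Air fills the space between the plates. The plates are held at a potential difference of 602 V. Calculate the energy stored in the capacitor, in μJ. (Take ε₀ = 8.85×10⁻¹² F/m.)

A = (0.325 m)² = 0.106 m².
C = ε₀A/d = 8.85×10⁻¹² × 0.106 / 5.71×10⁻³ = 1.64×10⁻¹⁰ F.
U = ½CV² = ½ × 1.64×10⁻¹⁰ × (602)² = 2.97×10⁻⁵ J.

29.7 μJ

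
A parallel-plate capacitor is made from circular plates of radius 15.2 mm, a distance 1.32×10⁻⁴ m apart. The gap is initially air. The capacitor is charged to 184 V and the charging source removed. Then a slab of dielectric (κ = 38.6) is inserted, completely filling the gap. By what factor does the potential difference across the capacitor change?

0.0259

Isolated ⇒ Q is held fixed.
C₂ = 38.6 C₁ and V = Q/C, so V₂/V₁ = C₁/C₂ = 0.0259.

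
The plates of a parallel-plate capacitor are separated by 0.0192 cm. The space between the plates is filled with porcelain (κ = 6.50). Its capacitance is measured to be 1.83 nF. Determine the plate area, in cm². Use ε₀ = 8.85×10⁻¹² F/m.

61.1 cm²

A = Cd/(κε₀) = 1.83×10⁻⁹ × 1.92×10⁻⁴ / (6.50 × 8.85×10⁻¹²) = 6.11×10⁻³ m².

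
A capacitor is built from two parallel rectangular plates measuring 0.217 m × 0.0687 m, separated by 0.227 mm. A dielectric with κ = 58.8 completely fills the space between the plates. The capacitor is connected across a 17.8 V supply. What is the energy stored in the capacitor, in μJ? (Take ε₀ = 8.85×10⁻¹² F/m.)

5.41 μJ

A = 0.217 × 0.0687 m² = 1.49×10⁻² m².
C = κε₀A/d = 58.8 × 8.85×10⁻¹² × 1.49×10⁻² / 2.27×10⁻⁴ = 3.42×10⁻⁸ F.
U = ½CV² = ½ × 3.42×10⁻⁸ × (17.8)² = 5.41×10⁻⁶ J.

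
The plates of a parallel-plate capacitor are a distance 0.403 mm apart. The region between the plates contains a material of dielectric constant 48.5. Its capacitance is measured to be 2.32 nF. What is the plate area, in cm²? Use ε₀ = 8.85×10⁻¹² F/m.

A = Cd/(κε₀) = 2.32×10⁻⁹ × 4.03×10⁻⁴ / (48.5 × 8.85×10⁻¹²) = 2.18×10⁻³ m².

A ≈ 21.8 cm²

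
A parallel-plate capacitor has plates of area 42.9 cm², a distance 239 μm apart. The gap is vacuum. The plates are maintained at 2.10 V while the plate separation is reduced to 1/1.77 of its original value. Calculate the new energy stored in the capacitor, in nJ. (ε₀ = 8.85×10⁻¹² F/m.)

A = 42.9 cm² = 4.29×10⁻³ m².
Initially C₁ = ε₀A/d = 8.85×10⁻¹² × 4.29×10⁻³ / 2.39×10⁻⁴ = 1.59×10⁻¹⁰ F.
U₁ = 3.50×10⁻¹⁰ J.
Battery connected ⇒ V is held fixed. C₂ = 1.77 C₁ and U = ½CV², so U₂/U₁ = C₂/C₁ = 1.77.
U₂ = 1.77 × 3.50×10⁻¹⁰ = 6.20×10⁻¹⁰ J.

0.620 nJ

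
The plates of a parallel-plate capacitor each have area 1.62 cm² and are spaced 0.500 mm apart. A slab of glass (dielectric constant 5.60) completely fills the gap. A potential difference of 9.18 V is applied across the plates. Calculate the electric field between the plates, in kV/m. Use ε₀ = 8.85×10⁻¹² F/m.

18.4 kV/m

E = V/d = 9.18 / 5.00×10⁻⁴ = 1.84×10⁴ V/m.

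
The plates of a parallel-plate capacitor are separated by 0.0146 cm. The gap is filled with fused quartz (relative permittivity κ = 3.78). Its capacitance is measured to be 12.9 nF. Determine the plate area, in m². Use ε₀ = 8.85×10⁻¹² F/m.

0.0563 m²

A = Cd/(κε₀) = 1.29×10⁻⁸ × 1.46×10⁻⁴ / (3.78 × 8.85×10⁻¹²) = 5.63×10⁻² m².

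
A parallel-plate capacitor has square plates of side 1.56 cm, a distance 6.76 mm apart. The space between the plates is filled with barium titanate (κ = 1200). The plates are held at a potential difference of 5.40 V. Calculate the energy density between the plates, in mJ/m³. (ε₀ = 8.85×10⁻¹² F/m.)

E = V/d = 5.40 / 6.76×10⁻³ = 7.99×10² V/m.
u = ½κε₀E² = ½ × 1200 × 8.85×10⁻¹² × (7.99×10²)² = 3.39×10⁻³ J/m³.

u ≈ 3.39 mJ/m³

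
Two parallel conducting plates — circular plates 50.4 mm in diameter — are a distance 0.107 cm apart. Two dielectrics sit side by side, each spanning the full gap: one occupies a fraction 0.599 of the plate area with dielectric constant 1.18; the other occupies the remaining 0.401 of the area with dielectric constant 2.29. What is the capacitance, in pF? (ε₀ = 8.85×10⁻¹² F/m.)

A = π(50.4/2 mm)² = 2.00×10⁻³ m².
Side-by-side slabs ⇒ two capacitors in parallel, each spanning the full gap.
C₁ = κ₁ε₀A₁/d = 1.18 × 8.85×10⁻¹² × 1.20×10⁻³ / 1.07×10⁻³ = 1.17×10⁻¹¹ F.
C₂ = κ₂ε₀A₂/d = 2.29 × 8.85×10⁻¹² × 8.00×10⁻⁴ / 1.07×10⁻³ = 1.52×10⁻¹¹ F.
C = C₁ + C₂ = 2.68×10⁻¹¹ F.

26.8 pF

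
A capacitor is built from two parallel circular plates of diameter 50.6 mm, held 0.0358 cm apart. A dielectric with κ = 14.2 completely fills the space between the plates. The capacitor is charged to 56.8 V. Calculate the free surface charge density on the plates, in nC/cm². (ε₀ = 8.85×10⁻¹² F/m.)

A = π(50.6/2 mm)² = 2.01×10⁻³ m².
C = κε₀A/d = 14.2 × 8.85×10⁻¹² × 2.01×10⁻³ / 3.58×10⁻⁴ = 7.06×10⁻¹⁰ F.
σ = Q/A = CV/A = 7.06×10⁻¹⁰ × 56.8 / 2.01×10⁻³ = 1.99×10⁻⁵ C/m².

1.99 nC/cm²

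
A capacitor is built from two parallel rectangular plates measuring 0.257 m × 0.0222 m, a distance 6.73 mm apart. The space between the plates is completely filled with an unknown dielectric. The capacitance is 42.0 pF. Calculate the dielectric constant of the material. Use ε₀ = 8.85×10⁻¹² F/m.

A = 0.257 × 0.0222 m² = 5.71×10⁻³ m².
κ = Cd/(ε₀A) = 4.20×10⁻¹¹ × 6.73×10⁻³ / (8.85×10⁻¹² × 5.71×10⁻³) = 5.60.

κ ≈ 5.60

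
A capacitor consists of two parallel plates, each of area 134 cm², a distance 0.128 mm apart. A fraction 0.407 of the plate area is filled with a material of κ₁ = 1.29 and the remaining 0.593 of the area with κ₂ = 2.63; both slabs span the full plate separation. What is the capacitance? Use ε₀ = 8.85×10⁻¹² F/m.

1.93 nF

A = 134 cm² = 1.34×10⁻² m².
Side-by-side slabs ⇒ two capacitors in parallel, each spanning the full gap.
C₁ = κ₁ε₀A₁/d = 1.29 × 8.85×10⁻¹² × 5.45×10⁻³ / 1.28×10⁻⁴ = 4.86×10⁻¹⁰ F.
C₂ = κ₂ε₀A₂/d = 2.63 × 8.85×10⁻¹² × 7.95×10⁻³ / 1.28×10⁻⁴ = 1.44×10⁻⁹ F.
C = C₁ + C₂ = 1.93×10⁻⁹ F.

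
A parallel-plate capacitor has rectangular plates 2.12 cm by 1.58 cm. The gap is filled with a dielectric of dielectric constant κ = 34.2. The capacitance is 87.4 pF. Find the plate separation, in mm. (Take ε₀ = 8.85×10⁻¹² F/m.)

d ≈ 1.16 mm

A = 2.12 × 1.58 cm² = 3.35×10⁻⁴ m².
d = κε₀A/C = 34.2 × 8.85×10⁻¹² × 3.35×10⁻⁴ / 8.74×10⁻¹¹ = 1.16×10⁻³ m.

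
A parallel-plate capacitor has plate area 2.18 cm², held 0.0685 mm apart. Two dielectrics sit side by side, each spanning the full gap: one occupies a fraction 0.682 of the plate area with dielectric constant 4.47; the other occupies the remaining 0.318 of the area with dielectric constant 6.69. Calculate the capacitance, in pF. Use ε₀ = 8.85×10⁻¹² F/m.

A = 2.18 cm² = 2.18×10⁻⁴ m².
Side-by-side slabs ⇒ two capacitors in parallel, each spanning the full gap.
C₁ = κ₁ε₀A₁/d = 4.47 × 8.85×10⁻¹² × 1.49×10⁻⁴ / 6.85×10⁻⁵ = 8.59×10⁻¹¹ F.
C₂ = κ₂ε₀A₂/d = 6.69 × 8.85×10⁻¹² × 6.93×10⁻⁵ / 6.85×10⁻⁵ = 5.99×10⁻¹¹ F.
C = C₁ + C₂ = 1.46×10⁻¹⁰ F.

146 pF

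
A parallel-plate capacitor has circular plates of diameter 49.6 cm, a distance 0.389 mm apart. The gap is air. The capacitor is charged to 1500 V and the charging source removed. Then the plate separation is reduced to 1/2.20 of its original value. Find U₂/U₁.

U₂/U₁ ≈ 0.455

Isolated ⇒ Q is held fixed.
C₂ = 2.20 C₁ and U = Q²/(2C), so U₂/U₁ = C₁/C₂ = 0.455.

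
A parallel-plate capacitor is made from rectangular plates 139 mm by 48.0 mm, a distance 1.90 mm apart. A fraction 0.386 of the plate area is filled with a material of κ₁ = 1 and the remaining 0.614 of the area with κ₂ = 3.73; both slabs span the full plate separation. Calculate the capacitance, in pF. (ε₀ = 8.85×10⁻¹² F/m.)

83.2 pF

A = 139 × 48.0 mm² = 6.67×10⁻³ m².
Side-by-side slabs ⇒ two capacitors in parallel, each spanning the full gap.
C₁ = κ₁ε₀A₁/d = 1.00 × 8.85×10⁻¹² × 2.58×10⁻³ / 1.90×10⁻³ = 1.20×10⁻¹¹ F.
C₂ = κ₂ε₀A₂/d = 3.73 × 8.85×10⁻¹² × 4.10×10⁻³ / 1.90×10⁻³ = 7.12×10⁻¹¹ F.
C = C₁ + C₂ = 8.32×10⁻¹¹ F.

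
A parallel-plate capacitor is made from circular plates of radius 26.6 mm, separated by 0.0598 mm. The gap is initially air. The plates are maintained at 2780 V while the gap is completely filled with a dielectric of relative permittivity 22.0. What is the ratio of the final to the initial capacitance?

22.0

C = κε₀A/d scales with κ, so C₂/C₁ = κ = 22.0.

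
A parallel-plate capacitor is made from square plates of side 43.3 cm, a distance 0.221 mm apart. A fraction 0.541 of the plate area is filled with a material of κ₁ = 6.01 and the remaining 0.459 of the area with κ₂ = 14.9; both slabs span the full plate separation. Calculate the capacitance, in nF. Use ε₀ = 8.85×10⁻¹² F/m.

75.8 nF

A = (43.3 cm)² = 0.187 m².
Side-by-side slabs ⇒ two capacitors in parallel, each spanning the full gap.
C₁ = κ₁ε₀A₁/d = 6.01 × 8.85×10⁻¹² × 0.101 / 2.21×10⁻⁴ = 2.44×10⁻⁸ F.
C₂ = κ₂ε₀A₂/d = 14.9 × 8.85×10⁻¹² × 8.61×10⁻² / 2.21×10⁻⁴ = 5.13×10⁻⁸ F.
C = C₁ + C₂ = 7.58×10⁻⁸ F.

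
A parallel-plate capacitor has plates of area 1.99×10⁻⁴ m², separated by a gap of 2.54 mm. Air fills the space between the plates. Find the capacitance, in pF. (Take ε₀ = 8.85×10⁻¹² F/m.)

C = ε₀A/d = 8.85×10⁻¹² × 1.99×10⁻⁴ / 2.54×10⁻³ = 6.93×10⁻¹³ F.

0.693 pF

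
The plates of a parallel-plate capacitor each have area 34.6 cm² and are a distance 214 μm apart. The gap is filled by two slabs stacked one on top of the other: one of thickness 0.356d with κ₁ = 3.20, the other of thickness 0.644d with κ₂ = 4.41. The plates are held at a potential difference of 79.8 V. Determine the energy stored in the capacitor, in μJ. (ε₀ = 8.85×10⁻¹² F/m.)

U ≈ 1.77 μJ

A = 34.6 cm² = 3.46×10⁻³ m².
Stacked slabs ⇒ two capacitors in series, each with the full plate area.
C₁ = κ₁ε₀A/d₁ = 3.20 × 8.85×10⁻¹² × 3.46×10⁻³ / 7.62×10⁻⁵ = 1.29×10⁻⁹ F.
C₂ = κ₂ε₀A/d₂ = 4.41 × 8.85×10⁻¹² × 3.46×10⁻³ / 1.38×10⁻⁴ = 9.80×10⁻¹⁰ F.
C = (1/C₁ + 1/C₂)⁻¹ = 5.56×10⁻¹⁰ F.
U = ½CV² = ½ × 5.56×10⁻¹⁰ × (79.8)² = 1.77×10⁻⁶ J.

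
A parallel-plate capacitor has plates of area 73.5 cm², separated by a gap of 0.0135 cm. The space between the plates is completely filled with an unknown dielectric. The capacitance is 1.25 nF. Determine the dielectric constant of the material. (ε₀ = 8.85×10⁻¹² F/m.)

A = 73.5 cm² = 7.35×10⁻³ m².
κ = Cd/(ε₀A) = 1.25×10⁻⁹ × 1.35×10⁻⁴ / (8.85×10⁻¹² × 7.35×10⁻³) = 2.59.

2.59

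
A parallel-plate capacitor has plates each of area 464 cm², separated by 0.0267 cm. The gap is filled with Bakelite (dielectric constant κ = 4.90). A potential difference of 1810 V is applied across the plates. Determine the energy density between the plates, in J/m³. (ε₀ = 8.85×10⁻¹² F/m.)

E = V/d = 1810 / 2.67×10⁻⁴ = 6.78×10⁶ V/m.
u = ½κε₀E² = ½ × 4.90 × 8.85×10⁻¹² × (6.78×10⁶)² = 9.96×10² J/m³.

u ≈ 996 J/m³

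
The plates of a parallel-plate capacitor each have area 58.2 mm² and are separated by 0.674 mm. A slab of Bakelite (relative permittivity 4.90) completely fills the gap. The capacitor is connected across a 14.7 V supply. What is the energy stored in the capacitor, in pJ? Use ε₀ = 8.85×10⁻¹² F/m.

405 pJ

A = 58.2 mm² = 5.82×10⁻⁵ m².
C = κε₀A/d = 4.90 × 8.85×10⁻¹² × 5.82×10⁻⁵ / 6.74×10⁻⁴ = 3.74×10⁻¹² F.
U = ½CV² = ½ × 3.74×10⁻¹² × (14.7)² = 4.05×10⁻¹⁰ J.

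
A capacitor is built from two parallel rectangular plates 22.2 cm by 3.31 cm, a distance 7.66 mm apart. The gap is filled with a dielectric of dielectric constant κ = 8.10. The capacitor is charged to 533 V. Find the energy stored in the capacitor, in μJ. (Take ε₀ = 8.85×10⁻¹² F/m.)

A = 22.2 × 3.31 cm² = 7.35×10⁻³ m².
C = κε₀A/d = 8.10 × 8.85×10⁻¹² × 7.35×10⁻³ / 7.66×10⁻³ = 6.88×10⁻¹¹ F.
U = ½CV² = ½ × 6.88×10⁻¹¹ × (533)² = 9.77×10⁻⁶ J.

9.77 μJ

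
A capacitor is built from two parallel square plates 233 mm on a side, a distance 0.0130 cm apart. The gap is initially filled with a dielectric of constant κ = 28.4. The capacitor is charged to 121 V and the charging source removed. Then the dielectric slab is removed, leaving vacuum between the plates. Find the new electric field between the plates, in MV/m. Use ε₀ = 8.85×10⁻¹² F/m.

26.4 MV/m

A = (233 mm)² = 5.43×10⁻² m².
Initially C₁ = κε₀A/d = 28.4 × 8.85×10⁻¹² × 5.43×10⁻² / 1.30×10⁻⁴ = 1.05×10⁻⁷ F.
E₁ = 9.31×10⁵ V/m.
Isolated ⇒ Q is held fixed. V₂ = Q/C₂ = V₁/0.0352; E = V/d, so E₂/E₁ = (V₂/V₁)(d₁/d₂) = 28.4.
E₂ = 28.4 × 9.31×10⁵ = 2.64×10⁷ V/m.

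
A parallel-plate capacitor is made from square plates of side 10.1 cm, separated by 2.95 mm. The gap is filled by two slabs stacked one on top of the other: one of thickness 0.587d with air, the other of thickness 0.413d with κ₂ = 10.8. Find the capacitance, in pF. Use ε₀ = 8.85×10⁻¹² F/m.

C ≈ 48.9 pF

A = (10.1 cm)² = 1.02×10⁻² m².
Stacked slabs ⇒ two capacitors in series, each with the full plate area.
C₁ = κ₁ε₀A/d₁ = 1.00 × 8.85×10⁻¹² × 1.02×10⁻² / 1.73×10⁻³ = 5.21×10⁻¹¹ F.
C₂ = κ₂ε₀A/d₂ = 10.8 × 8.85×10⁻¹² × 1.02×10⁻² / 1.22×10⁻³ = 8.00×10⁻¹⁰ F.
C = (1/C₁ + 1/C₂)⁻¹ = 4.89×10⁻¹¹ F.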